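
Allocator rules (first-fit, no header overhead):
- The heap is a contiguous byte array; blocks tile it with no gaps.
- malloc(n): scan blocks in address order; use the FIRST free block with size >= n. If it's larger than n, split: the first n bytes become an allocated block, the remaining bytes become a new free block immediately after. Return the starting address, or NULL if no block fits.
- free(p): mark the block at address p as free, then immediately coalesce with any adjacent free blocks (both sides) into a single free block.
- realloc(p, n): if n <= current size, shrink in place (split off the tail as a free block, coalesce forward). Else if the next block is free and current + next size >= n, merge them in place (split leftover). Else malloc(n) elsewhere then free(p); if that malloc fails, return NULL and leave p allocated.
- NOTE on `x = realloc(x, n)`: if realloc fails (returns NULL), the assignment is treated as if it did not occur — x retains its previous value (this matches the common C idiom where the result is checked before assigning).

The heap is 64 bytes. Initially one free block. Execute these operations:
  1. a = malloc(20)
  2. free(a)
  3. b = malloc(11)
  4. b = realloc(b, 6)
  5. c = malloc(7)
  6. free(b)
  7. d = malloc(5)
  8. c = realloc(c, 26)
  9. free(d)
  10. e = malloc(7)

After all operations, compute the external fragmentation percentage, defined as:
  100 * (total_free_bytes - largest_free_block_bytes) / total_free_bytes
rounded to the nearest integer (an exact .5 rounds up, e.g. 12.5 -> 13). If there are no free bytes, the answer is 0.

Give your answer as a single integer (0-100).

Answer: 19

Derivation:
Op 1: a = malloc(20) -> a = 0; heap: [0-19 ALLOC][20-63 FREE]
Op 2: free(a) -> (freed a); heap: [0-63 FREE]
Op 3: b = malloc(11) -> b = 0; heap: [0-10 ALLOC][11-63 FREE]
Op 4: b = realloc(b, 6) -> b = 0; heap: [0-5 ALLOC][6-63 FREE]
Op 5: c = malloc(7) -> c = 6; heap: [0-5 ALLOC][6-12 ALLOC][13-63 FREE]
Op 6: free(b) -> (freed b); heap: [0-5 FREE][6-12 ALLOC][13-63 FREE]
Op 7: d = malloc(5) -> d = 0; heap: [0-4 ALLOC][5-5 FREE][6-12 ALLOC][13-63 FREE]
Op 8: c = realloc(c, 26) -> c = 6; heap: [0-4 ALLOC][5-5 FREE][6-31 ALLOC][32-63 FREE]
Op 9: free(d) -> (freed d); heap: [0-5 FREE][6-31 ALLOC][32-63 FREE]
Op 10: e = malloc(7) -> e = 32; heap: [0-5 FREE][6-31 ALLOC][32-38 ALLOC][39-63 FREE]
Free blocks: [6 25] total_free=31 largest=25 -> 100*(31-25)/31 = 600/31 ≈ 19.355 -> rounds to 19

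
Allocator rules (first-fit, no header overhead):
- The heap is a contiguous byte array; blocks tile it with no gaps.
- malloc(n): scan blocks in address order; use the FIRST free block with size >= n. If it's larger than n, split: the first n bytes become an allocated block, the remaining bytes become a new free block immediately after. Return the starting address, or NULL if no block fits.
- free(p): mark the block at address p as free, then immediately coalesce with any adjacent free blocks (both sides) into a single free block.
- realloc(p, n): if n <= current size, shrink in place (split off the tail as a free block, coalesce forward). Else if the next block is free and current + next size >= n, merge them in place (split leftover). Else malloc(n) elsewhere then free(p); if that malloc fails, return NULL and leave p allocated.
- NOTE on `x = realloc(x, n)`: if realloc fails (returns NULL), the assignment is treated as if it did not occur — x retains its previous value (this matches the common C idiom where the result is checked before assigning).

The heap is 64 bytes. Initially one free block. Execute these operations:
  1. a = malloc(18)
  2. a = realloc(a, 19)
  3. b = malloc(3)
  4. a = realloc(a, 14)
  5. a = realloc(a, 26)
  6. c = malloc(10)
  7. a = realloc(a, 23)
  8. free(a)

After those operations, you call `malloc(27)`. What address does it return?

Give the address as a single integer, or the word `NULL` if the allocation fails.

Answer: 22

Derivation:
Op 1: a = malloc(18) -> a = 0; heap: [0-17 ALLOC][18-63 FREE]
Op 2: a = realloc(a, 19) -> a = 0; heap: [0-18 ALLOC][19-63 FREE]
Op 3: b = malloc(3) -> b = 19; heap: [0-18 ALLOC][19-21 ALLOC][22-63 FREE]
Op 4: a = realloc(a, 14) -> a = 0; heap: [0-13 ALLOC][14-18 FREE][19-21 ALLOC][22-63 FREE]
Op 5: a = realloc(a, 26) -> a = 22; heap: [0-18 FREE][19-21 ALLOC][22-47 ALLOC][48-63 FREE]
Op 6: c = malloc(10) -> c = 0; heap: [0-9 ALLOC][10-18 FREE][19-21 ALLOC][22-47 ALLOC][48-63 FREE]
Op 7: a = realloc(a, 23) -> a = 22; heap: [0-9 ALLOC][10-18 FREE][19-21 ALLOC][22-44 ALLOC][45-63 FREE]
Op 8: free(a) -> (freed a); heap: [0-9 ALLOC][10-18 FREE][19-21 ALLOC][22-63 FREE]
malloc(27): first-fit scan over [0-9 ALLOC][10-18 FREE][19-21 ALLOC][22-63 FREE] -> 22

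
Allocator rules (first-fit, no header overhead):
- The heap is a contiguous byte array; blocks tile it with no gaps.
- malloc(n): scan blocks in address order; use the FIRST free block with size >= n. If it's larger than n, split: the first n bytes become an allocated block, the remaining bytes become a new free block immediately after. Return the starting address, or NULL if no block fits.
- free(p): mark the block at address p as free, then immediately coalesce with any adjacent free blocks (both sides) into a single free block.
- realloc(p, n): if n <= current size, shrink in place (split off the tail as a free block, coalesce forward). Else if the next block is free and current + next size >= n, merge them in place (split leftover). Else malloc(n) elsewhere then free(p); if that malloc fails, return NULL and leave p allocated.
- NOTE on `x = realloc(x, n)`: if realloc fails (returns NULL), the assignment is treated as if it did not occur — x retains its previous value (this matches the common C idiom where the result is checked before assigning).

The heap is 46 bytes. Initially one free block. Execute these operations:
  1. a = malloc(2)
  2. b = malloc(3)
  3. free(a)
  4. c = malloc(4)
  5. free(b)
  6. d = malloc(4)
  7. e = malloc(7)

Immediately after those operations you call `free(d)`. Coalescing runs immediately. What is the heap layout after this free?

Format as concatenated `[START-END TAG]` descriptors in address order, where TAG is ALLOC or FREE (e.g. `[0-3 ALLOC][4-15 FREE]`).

Answer: [0-4 FREE][5-8 ALLOC][9-15 ALLOC][16-45 FREE]

Derivation:
Op 1: a = malloc(2) -> a = 0; heap: [0-1 ALLOC][2-45 FREE]
Op 2: b = malloc(3) -> b = 2; heap: [0-1 ALLOC][2-4 ALLOC][5-45 FREE]
Op 3: free(a) -> (freed a); heap: [0-1 FREE][2-4 ALLOC][5-45 FREE]
Op 4: c = malloc(4) -> c = 5; heap: [0-1 FREE][2-4 ALLOC][5-8 ALLOC][9-45 FREE]
Op 5: free(b) -> (freed b); heap: [0-4 FREE][5-8 ALLOC][9-45 FREE]
Op 6: d = malloc(4) -> d = 0; heap: [0-3 ALLOC][4-4 FREE][5-8 ALLOC][9-45 FREE]
Op 7: e = malloc(7) -> e = 9; heap: [0-3 ALLOC][4-4 FREE][5-8 ALLOC][9-15 ALLOC][16-45 FREE]
free(d): d = 0 -> block [0-3 ALLOC]; mark free, coalesce with adjacent free neighbors -> [0-4 FREE][5-8 ALLOC][9-15 ALLOC][16-45 FREE]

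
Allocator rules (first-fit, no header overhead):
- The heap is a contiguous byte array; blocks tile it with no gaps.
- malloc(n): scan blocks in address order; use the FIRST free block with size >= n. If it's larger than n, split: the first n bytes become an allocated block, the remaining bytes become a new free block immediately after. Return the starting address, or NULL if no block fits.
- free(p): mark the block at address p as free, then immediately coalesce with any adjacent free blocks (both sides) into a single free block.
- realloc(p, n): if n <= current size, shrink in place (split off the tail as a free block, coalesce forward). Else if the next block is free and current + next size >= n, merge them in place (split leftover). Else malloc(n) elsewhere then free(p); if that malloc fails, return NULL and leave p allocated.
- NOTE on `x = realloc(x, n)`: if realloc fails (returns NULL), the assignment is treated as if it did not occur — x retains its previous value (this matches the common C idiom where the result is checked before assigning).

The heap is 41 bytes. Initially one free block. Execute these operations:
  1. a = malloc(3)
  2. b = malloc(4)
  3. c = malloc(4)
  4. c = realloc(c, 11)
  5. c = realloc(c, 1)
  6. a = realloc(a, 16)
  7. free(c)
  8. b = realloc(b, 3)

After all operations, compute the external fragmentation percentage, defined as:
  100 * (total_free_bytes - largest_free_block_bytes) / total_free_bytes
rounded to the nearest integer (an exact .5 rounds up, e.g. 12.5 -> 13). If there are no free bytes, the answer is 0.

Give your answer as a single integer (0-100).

Answer: 23

Derivation:
Op 1: a = malloc(3) -> a = 0; heap: [0-2 ALLOC][3-40 FREE]
Op 2: b = malloc(4) -> b = 3; heap: [0-2 ALLOC][3-6 ALLOC][7-40 FREE]
Op 3: c = malloc(4) -> c = 7; heap: [0-2 ALLOC][3-6 ALLOC][7-10 ALLOC][11-40 FREE]
Op 4: c = realloc(c, 11) -> c = 7; heap: [0-2 ALLOC][3-6 ALLOC][7-17 ALLOC][18-40 FREE]
Op 5: c = realloc(c, 1) -> c = 7; heap: [0-2 ALLOC][3-6 ALLOC][7-7 ALLOC][8-40 FREE]
Op 6: a = realloc(a, 16) -> a = 8; heap: [0-2 FREE][3-6 ALLOC][7-7 ALLOC][8-23 ALLOC][24-40 FREE]
Op 7: free(c) -> (freed c); heap: [0-2 FREE][3-6 ALLOC][7-7 FREE][8-23 ALLOC][24-40 FREE]
Op 8: b = realloc(b, 3) -> b = 3; heap: [0-2 FREE][3-5 ALLOC][6-7 FREE][8-23 ALLOC][24-40 FREE]
Free blocks: [3 2 17] total_free=22 largest=17 -> 100*(22-17)/22 = 500/22 ≈ 22.727 -> rounds to 23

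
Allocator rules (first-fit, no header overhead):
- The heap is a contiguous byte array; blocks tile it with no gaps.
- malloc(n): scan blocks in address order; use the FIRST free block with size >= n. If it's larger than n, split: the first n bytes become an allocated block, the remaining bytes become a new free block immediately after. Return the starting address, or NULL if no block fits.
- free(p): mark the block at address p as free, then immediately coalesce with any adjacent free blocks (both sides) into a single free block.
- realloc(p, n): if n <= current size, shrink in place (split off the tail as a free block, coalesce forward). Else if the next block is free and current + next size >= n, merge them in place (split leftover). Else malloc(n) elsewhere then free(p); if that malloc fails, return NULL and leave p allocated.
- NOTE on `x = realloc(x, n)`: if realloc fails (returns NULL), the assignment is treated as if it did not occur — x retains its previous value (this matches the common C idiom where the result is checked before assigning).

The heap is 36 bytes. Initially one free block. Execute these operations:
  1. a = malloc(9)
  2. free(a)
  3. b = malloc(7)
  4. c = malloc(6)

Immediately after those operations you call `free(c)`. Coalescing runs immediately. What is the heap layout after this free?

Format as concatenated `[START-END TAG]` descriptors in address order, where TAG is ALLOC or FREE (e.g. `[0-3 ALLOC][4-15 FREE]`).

Answer: [0-6 ALLOC][7-35 FREE]

Derivation:
Op 1: a = malloc(9) -> a = 0; heap: [0-8 ALLOC][9-35 FREE]
Op 2: free(a) -> (freed a); heap: [0-35 FREE]
Op 3: b = malloc(7) -> b = 0; heap: [0-6 ALLOC][7-35 FREE]
Op 4: c = malloc(6) -> c = 7; heap: [0-6 ALLOC][7-12 ALLOC][13-35 FREE]
free(c): c = 7 -> block [7-12 ALLOC]; mark free, coalesce with adjacent free neighbors -> [0-6 ALLOC][7-35 FREE]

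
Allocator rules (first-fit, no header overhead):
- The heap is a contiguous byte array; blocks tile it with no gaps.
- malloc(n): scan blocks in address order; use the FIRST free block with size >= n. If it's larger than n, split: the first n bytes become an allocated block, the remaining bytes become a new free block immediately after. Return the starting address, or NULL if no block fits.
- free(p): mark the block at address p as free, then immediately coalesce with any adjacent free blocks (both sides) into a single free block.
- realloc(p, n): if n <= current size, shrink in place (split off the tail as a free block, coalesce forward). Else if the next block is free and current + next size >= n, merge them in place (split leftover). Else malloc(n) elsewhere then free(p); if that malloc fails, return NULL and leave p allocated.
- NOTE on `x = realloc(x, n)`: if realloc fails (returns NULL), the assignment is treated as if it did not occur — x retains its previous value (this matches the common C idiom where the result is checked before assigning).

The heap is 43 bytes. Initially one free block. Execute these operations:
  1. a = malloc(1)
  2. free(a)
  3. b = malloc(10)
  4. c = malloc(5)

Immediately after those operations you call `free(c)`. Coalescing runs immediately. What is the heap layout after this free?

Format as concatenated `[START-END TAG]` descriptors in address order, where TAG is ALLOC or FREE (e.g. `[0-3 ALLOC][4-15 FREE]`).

Answer: [0-9 ALLOC][10-42 FREE]

Derivation:
Op 1: a = malloc(1) -> a = 0; heap: [0-0 ALLOC][1-42 FREE]
Op 2: free(a) -> (freed a); heap: [0-42 FREE]
Op 3: b = malloc(10) -> b = 0; heap: [0-9 ALLOC][10-42 FREE]
Op 4: c = malloc(5) -> c = 10; heap: [0-9 ALLOC][10-14 ALLOC][15-42 FREE]
free(c): c = 10 -> block [10-14 ALLOC]; mark free, coalesce with adjacent free neighbors -> [0-9 ALLOC][10-42 FREE]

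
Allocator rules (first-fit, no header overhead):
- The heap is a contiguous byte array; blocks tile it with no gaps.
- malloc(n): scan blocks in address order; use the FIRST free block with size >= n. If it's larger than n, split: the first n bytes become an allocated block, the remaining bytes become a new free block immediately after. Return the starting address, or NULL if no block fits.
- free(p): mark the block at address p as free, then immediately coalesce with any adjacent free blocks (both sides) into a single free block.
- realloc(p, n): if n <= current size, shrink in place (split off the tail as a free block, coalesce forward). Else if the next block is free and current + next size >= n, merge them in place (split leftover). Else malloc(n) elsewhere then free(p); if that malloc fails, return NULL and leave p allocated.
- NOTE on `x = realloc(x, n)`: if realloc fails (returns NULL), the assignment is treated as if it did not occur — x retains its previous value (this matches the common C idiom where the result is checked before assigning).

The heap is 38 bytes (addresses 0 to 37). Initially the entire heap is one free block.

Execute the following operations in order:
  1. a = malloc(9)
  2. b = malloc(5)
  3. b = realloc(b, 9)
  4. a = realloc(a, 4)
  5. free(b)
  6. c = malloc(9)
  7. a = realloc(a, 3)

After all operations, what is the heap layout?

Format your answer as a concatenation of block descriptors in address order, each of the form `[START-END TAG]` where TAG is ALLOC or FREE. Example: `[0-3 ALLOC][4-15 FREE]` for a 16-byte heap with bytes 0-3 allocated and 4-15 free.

Answer: [0-2 ALLOC][3-3 FREE][4-12 ALLOC][13-37 FREE]

Derivation:
Op 1: a = malloc(9) -> a = 0; heap: [0-8 ALLOC][9-37 FREE]
Op 2: b = malloc(5) -> b = 9; heap: [0-8 ALLOC][9-13 ALLOC][14-37 FREE]
Op 3: b = realloc(b, 9) -> b = 9; heap: [0-8 ALLOC][9-17 ALLOC][18-37 FREE]
Op 4: a = realloc(a, 4) -> a = 0; heap: [0-3 ALLOC][4-8 FREE][9-17 ALLOC][18-37 FREE]
Op 5: free(b) -> (freed b); heap: [0-3 ALLOC][4-37 FREE]
Op 6: c = malloc(9) -> c = 4; heap: [0-3 ALLOC][4-12 ALLOC][13-37 FREE]
Op 7: a = realloc(a, 3) -> a = 0; heap: [0-2 ALLOC][3-3 FREE][4-12 ALLOC][13-37 FREE]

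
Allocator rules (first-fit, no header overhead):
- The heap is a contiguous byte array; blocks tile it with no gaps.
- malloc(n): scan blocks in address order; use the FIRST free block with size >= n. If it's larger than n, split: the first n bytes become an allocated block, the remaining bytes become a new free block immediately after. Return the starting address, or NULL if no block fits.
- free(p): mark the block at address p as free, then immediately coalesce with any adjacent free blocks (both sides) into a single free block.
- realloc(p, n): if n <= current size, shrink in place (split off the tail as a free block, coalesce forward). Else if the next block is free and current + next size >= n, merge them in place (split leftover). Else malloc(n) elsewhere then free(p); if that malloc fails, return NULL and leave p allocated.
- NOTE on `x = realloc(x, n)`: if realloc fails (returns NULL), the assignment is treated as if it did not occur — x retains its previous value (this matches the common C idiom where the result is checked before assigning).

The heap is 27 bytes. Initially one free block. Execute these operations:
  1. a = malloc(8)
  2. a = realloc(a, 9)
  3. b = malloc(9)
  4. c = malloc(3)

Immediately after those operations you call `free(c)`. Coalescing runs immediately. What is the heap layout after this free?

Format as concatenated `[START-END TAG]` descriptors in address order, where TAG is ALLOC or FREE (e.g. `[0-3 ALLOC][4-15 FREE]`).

Answer: [0-8 ALLOC][9-17 ALLOC][18-26 FREE]

Derivation:
Op 1: a = malloc(8) -> a = 0; heap: [0-7 ALLOC][8-26 FREE]
Op 2: a = realloc(a, 9) -> a = 0; heap: [0-8 ALLOC][9-26 FREE]
Op 3: b = malloc(9) -> b = 9; heap: [0-8 ALLOC][9-17 ALLOC][18-26 FREE]
Op 4: c = malloc(3) -> c = 18; heap: [0-8 ALLOC][9-17 ALLOC][18-20 ALLOC][21-26 FREE]
free(c): c = 18 -> block [18-20 ALLOC]; mark free, coalesce with adjacent free neighbors -> [0-8 ALLOC][9-17 ALLOC][18-26 FREE]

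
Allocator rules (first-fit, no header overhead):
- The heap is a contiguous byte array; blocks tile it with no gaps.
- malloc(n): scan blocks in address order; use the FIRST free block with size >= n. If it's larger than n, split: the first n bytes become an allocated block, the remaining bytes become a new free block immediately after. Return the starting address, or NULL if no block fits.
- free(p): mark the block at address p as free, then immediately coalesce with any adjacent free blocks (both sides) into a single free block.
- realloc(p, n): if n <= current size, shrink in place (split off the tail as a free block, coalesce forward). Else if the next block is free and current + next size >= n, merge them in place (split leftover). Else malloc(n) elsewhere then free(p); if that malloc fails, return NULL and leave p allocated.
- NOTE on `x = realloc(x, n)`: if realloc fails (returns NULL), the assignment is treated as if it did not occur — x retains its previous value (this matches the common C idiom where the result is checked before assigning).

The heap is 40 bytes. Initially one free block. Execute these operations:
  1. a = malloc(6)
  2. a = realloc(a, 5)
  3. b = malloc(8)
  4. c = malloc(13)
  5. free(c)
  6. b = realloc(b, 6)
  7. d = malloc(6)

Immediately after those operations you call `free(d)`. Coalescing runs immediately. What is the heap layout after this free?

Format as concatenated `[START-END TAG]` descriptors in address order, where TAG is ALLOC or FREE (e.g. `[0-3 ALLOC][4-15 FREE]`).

Answer: [0-4 ALLOC][5-10 ALLOC][11-39 FREE]

Derivation:
Op 1: a = malloc(6) -> a = 0; heap: [0-5 ALLOC][6-39 FREE]
Op 2: a = realloc(a, 5) -> a = 0; heap: [0-4 ALLOC][5-39 FREE]
Op 3: b = malloc(8) -> b = 5; heap: [0-4 ALLOC][5-12 ALLOC][13-39 FREE]
Op 4: c = malloc(13) -> c = 13; heap: [0-4 ALLOC][5-12 ALLOC][13-25 ALLOC][26-39 FREE]
Op 5: free(c) -> (freed c); heap: [0-4 ALLOC][5-12 ALLOC][13-39 FREE]
Op 6: b = realloc(b, 6) -> b = 5; heap: [0-4 ALLOC][5-10 ALLOC][11-39 FREE]
Op 7: d = malloc(6) -> d = 11; heap: [0-4 ALLOC][5-10 ALLOC][11-16 ALLOC][17-39 FREE]
free(d): d = 11 -> block [11-16 ALLOC]; mark free, coalesce with adjacent free neighbors -> [0-4 ALLOC][5-10 ALLOC][11-39 FREE]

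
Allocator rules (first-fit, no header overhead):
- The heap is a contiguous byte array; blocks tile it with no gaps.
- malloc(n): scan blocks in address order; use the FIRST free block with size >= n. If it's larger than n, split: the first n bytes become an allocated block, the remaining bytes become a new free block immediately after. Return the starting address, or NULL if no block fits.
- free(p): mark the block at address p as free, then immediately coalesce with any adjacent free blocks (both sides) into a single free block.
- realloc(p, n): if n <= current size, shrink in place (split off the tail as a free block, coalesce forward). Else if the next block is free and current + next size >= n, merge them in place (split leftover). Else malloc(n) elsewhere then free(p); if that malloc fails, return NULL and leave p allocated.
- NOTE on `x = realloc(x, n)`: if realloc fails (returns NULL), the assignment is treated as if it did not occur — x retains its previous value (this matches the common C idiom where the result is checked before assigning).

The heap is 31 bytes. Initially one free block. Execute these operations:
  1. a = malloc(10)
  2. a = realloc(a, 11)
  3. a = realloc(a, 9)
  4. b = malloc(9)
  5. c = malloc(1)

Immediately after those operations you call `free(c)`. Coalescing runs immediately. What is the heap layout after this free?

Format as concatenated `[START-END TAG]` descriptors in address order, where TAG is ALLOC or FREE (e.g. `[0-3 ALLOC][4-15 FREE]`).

Answer: [0-8 ALLOC][9-17 ALLOC][18-30 FREE]

Derivation:
Op 1: a = malloc(10) -> a = 0; heap: [0-9 ALLOC][10-30 FREE]
Op 2: a = realloc(a, 11) -> a = 0; heap: [0-10 ALLOC][11-30 FREE]
Op 3: a = realloc(a, 9) -> a = 0; heap: [0-8 ALLOC][9-30 FREE]
Op 4: b = malloc(9) -> b = 9; heap: [0-8 ALLOC][9-17 ALLOC][18-30 FREE]
Op 5: c = malloc(1) -> c = 18; heap: [0-8 ALLOC][9-17 ALLOC][18-18 ALLOC][19-30 FREE]
free(c): c = 18 -> block [18-18 ALLOC]; mark free, coalesce with adjacent free neighbors -> [0-8 ALLOC][9-17 ALLOC][18-30 FREE]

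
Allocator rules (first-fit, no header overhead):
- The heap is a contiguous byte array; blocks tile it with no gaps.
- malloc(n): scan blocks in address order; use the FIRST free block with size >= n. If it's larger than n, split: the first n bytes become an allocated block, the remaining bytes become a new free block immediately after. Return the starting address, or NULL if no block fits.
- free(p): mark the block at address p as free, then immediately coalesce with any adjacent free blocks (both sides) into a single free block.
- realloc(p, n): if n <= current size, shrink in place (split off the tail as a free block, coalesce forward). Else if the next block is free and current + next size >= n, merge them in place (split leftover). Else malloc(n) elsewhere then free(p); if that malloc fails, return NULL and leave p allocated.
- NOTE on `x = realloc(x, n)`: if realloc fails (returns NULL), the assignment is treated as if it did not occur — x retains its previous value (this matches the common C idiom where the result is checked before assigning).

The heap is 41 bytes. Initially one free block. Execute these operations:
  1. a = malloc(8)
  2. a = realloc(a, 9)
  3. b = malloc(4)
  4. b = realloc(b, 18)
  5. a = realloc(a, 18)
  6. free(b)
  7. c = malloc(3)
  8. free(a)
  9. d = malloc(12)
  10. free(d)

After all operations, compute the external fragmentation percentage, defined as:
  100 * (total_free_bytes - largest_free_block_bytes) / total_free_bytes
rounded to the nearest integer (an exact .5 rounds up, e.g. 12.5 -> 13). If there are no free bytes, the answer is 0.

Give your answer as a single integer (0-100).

Op 1: a = malloc(8) -> a = 0; heap: [0-7 ALLOC][8-40 FREE]
Op 2: a = realloc(a, 9) -> a = 0; heap: [0-8 ALLOC][9-40 FREE]
Op 3: b = malloc(4) -> b = 9; heap: [0-8 ALLOC][9-12 ALLOC][13-40 FREE]
Op 4: b = realloc(b, 18) -> b = 9; heap: [0-8 ALLOC][9-26 ALLOC][27-40 FREE]
Op 5: a = realloc(a, 18) -> NULL (a unchanged); heap: [0-8 ALLOC][9-26 ALLOC][27-40 FREE]
Op 6: free(b) -> (freed b); heap: [0-8 ALLOC][9-40 FREE]
Op 7: c = malloc(3) -> c = 9; heap: [0-8 ALLOC][9-11 ALLOC][12-40 FREE]
Op 8: free(a) -> (freed a); heap: [0-8 FREE][9-11 ALLOC][12-40 FREE]
Op 9: d = malloc(12) -> d = 12; heap: [0-8 FREE][9-11 ALLOC][12-23 ALLOC][24-40 FREE]
Op 10: free(d) -> (freed d); heap: [0-8 FREE][9-11 ALLOC][12-40 FREE]
Free blocks: [9 29] total_free=38 largest=29 -> 100*(38-29)/38 = 900/38 ≈ 23.684 -> rounds to 24

Answer: 24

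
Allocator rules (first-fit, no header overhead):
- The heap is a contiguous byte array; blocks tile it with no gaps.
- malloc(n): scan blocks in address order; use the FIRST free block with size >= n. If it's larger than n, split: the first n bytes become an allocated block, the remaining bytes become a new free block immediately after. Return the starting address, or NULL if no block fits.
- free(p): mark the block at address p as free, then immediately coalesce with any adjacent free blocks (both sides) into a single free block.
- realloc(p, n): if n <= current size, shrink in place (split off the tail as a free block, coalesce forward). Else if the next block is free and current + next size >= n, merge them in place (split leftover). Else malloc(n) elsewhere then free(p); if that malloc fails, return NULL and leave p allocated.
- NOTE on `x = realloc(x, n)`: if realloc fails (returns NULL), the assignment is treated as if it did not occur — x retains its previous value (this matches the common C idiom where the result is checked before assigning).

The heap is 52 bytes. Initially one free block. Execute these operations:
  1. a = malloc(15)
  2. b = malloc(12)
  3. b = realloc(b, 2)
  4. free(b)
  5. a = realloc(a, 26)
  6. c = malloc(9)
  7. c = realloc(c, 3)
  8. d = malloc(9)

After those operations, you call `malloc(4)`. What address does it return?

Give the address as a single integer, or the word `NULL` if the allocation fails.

Op 1: a = malloc(15) -> a = 0; heap: [0-14 ALLOC][15-51 FREE]
Op 2: b = malloc(12) -> b = 15; heap: [0-14 ALLOC][15-26 ALLOC][27-51 FREE]
Op 3: b = realloc(b, 2) -> b = 15; heap: [0-14 ALLOC][15-16 ALLOC][17-51 FREE]
Op 4: free(b) -> (freed b); heap: [0-14 ALLOC][15-51 FREE]
Op 5: a = realloc(a, 26) -> a = 0; heap: [0-25 ALLOC][26-51 FREE]
Op 6: c = malloc(9) -> c = 26; heap: [0-25 ALLOC][26-34 ALLOC][35-51 FREE]
Op 7: c = realloc(c, 3) -> c = 26; heap: [0-25 ALLOC][26-28 ALLOC][29-51 FREE]
Op 8: d = malloc(9) -> d = 29; heap: [0-25 ALLOC][26-28 ALLOC][29-37 ALLOC][38-51 FREE]
malloc(4): first-fit scan over [0-25 ALLOC][26-28 ALLOC][29-37 ALLOC][38-51 FREE] -> 38

Answer: 38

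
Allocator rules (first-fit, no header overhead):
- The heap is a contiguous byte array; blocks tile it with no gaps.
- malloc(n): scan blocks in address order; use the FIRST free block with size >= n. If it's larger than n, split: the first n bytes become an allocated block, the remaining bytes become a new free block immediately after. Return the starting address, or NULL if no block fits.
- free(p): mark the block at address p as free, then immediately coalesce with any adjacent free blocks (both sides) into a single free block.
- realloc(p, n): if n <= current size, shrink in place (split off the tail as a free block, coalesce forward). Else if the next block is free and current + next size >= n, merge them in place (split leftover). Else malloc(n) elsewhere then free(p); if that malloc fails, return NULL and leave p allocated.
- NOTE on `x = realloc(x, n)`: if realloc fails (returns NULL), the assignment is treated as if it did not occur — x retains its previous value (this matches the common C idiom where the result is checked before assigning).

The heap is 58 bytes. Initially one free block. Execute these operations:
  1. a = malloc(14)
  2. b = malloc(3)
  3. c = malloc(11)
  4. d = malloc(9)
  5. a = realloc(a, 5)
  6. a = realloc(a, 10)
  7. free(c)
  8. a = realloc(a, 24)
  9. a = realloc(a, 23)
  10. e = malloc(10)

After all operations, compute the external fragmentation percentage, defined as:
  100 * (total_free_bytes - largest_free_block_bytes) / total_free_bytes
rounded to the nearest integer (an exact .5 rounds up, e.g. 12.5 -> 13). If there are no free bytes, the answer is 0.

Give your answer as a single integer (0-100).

Op 1: a = malloc(14) -> a = 0; heap: [0-13 ALLOC][14-57 FREE]
Op 2: b = malloc(3) -> b = 14; heap: [0-13 ALLOC][14-16 ALLOC][17-57 FREE]
Op 3: c = malloc(11) -> c = 17; heap: [0-13 ALLOC][14-16 ALLOC][17-27 ALLOC][28-57 FREE]
Op 4: d = malloc(9) -> d = 28; heap: [0-13 ALLOC][14-16 ALLOC][17-27 ALLOC][28-36 ALLOC][37-57 FREE]
Op 5: a = realloc(a, 5) -> a = 0; heap: [0-4 ALLOC][5-13 FREE][14-16 ALLOC][17-27 ALLOC][28-36 ALLOC][37-57 FREE]
Op 6: a = realloc(a, 10) -> a = 0; heap: [0-9 ALLOC][10-13 FREE][14-16 ALLOC][17-27 ALLOC][28-36 ALLOC][37-57 FREE]
Op 7: free(c) -> (freed c); heap: [0-9 ALLOC][10-13 FREE][14-16 ALLOC][17-27 FREE][28-36 ALLOC][37-57 FREE]
Op 8: a = realloc(a, 24) -> NULL (a unchanged); heap: [0-9 ALLOC][10-13 FREE][14-16 ALLOC][17-27 FREE][28-36 ALLOC][37-57 FREE]
Op 9: a = realloc(a, 23) -> NULL (a unchanged); heap: [0-9 ALLOC][10-13 FREE][14-16 ALLOC][17-27 FREE][28-36 ALLOC][37-57 FREE]
Op 10: e = malloc(10) -> e = 17; heap: [0-9 ALLOC][10-13 FREE][14-16 ALLOC][17-26 ALLOC][27-27 FREE][28-36 ALLOC][37-57 FREE]
Free blocks: [4 1 21] total_free=26 largest=21 -> 100*(26-21)/26 = 500/26 ≈ 19.231 -> rounds to 19

Answer: 19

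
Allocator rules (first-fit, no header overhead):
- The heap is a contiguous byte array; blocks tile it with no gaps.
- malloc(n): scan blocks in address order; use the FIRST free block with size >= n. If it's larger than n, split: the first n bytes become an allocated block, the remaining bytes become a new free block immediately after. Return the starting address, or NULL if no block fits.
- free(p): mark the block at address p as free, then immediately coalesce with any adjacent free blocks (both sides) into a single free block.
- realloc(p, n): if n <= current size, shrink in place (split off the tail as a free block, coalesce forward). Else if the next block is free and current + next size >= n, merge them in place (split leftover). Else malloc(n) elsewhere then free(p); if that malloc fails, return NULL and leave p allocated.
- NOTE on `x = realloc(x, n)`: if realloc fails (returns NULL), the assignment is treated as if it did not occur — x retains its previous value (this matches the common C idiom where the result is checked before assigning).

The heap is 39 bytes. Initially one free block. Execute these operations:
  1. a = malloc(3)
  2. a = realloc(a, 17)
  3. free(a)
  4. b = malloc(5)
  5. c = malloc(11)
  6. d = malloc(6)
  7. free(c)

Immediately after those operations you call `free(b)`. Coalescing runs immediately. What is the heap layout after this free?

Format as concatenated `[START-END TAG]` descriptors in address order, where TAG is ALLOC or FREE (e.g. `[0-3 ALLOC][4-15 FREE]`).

Op 1: a = malloc(3) -> a = 0; heap: [0-2 ALLOC][3-38 FREE]
Op 2: a = realloc(a, 17) -> a = 0; heap: [0-16 ALLOC][17-38 FREE]
Op 3: free(a) -> (freed a); heap: [0-38 FREE]
Op 4: b = malloc(5) -> b = 0; heap: [0-4 ALLOC][5-38 FREE]
Op 5: c = malloc(11) -> c = 5; heap: [0-4 ALLOC][5-15 ALLOC][16-38 FREE]
Op 6: d = malloc(6) -> d = 16; heap: [0-4 ALLOC][5-15 ALLOC][16-21 ALLOC][22-38 FREE]
Op 7: free(c) -> (freed c); heap: [0-4 ALLOC][5-15 FREE][16-21 ALLOC][22-38 FREE]
free(b): b = 0 -> block [0-4 ALLOC]; mark free, coalesce with adjacent free neighbors -> [0-15 FREE][16-21 ALLOC][22-38 FREE]

Answer: [0-15 FREE][16-21 ALLOC][22-38 FREE]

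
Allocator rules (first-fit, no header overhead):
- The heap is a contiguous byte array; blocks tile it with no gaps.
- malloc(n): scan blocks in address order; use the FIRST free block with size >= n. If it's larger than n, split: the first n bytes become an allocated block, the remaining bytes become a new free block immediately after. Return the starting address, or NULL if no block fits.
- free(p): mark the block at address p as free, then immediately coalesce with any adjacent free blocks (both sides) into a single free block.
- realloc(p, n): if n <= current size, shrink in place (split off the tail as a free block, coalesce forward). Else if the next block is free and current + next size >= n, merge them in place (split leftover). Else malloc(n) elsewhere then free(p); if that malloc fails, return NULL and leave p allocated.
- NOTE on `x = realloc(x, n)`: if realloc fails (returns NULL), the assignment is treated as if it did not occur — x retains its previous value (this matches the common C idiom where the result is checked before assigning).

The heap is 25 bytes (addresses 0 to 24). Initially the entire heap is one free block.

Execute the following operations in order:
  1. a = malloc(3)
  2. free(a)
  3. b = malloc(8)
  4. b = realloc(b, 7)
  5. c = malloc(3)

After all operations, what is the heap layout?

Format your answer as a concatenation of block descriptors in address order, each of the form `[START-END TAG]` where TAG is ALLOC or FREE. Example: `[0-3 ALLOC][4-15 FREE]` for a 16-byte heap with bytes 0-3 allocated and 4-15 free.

Op 1: a = malloc(3) -> a = 0; heap: [0-2 ALLOC][3-24 FREE]
Op 2: free(a) -> (freed a); heap: [0-24 FREE]
Op 3: b = malloc(8) -> b = 0; heap: [0-7 ALLOC][8-24 FREE]
Op 4: b = realloc(b, 7) -> b = 0; heap: [0-6 ALLOC][7-24 FREE]
Op 5: c = malloc(3) -> c = 7; heap: [0-6 ALLOC][7-9 ALLOC][10-24 FREE]

Answer: [0-6 ALLOC][7-9 ALLOC][10-24 FREE]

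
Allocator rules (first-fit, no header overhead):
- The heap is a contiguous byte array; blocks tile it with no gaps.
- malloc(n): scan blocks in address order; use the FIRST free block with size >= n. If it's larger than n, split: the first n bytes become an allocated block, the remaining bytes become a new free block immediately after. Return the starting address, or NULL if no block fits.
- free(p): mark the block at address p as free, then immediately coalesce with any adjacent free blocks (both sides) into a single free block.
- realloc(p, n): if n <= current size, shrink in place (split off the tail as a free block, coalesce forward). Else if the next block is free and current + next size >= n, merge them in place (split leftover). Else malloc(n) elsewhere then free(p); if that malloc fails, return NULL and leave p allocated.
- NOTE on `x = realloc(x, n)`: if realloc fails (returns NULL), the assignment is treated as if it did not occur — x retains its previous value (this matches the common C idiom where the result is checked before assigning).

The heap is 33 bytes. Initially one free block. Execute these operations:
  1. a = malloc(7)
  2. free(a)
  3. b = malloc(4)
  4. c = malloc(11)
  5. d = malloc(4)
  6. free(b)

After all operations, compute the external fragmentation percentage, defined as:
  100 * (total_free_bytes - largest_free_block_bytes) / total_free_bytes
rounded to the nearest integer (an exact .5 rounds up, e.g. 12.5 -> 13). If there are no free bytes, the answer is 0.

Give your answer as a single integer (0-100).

Op 1: a = malloc(7) -> a = 0; heap: [0-6 ALLOC][7-32 FREE]
Op 2: free(a) -> (freed a); heap: [0-32 FREE]
Op 3: b = malloc(4) -> b = 0; heap: [0-3 ALLOC][4-32 FREE]
Op 4: c = malloc(11) -> c = 4; heap: [0-3 ALLOC][4-14 ALLOC][15-32 FREE]
Op 5: d = malloc(4) -> d = 15; heap: [0-3 ALLOC][4-14 ALLOC][15-18 ALLOC][19-32 FREE]
Op 6: free(b) -> (freed b); heap: [0-3 FREE][4-14 ALLOC][15-18 ALLOC][19-32 FREE]
Free blocks: [4 14] total_free=18 largest=14 -> 100*(18-14)/18 = 400/18 ≈ 22.222 -> rounds to 22

Answer: 22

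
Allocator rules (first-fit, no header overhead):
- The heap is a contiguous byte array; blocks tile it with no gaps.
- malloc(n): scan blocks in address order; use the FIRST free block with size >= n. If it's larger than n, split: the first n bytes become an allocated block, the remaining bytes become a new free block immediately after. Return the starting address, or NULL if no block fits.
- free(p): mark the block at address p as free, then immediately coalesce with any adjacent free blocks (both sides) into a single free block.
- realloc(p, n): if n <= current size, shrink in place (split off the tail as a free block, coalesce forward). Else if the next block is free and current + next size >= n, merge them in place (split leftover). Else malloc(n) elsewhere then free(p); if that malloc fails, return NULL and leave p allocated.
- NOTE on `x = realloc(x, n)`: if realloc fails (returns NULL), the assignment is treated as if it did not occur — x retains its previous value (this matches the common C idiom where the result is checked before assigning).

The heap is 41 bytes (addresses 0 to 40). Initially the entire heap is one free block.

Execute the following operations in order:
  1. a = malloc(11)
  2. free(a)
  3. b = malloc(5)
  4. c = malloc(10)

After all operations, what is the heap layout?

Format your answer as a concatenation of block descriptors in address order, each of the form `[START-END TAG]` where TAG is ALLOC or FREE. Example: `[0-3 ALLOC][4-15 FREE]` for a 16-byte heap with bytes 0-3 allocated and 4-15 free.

Answer: [0-4 ALLOC][5-14 ALLOC][15-40 FREE]

Derivation:
Op 1: a = malloc(11) -> a = 0; heap: [0-10 ALLOC][11-40 FREE]
Op 2: free(a) -> (freed a); heap: [0-40 FREE]
Op 3: b = malloc(5) -> b = 0; heap: [0-4 ALLOC][5-40 FREE]
Op 4: c = malloc(10) -> c = 5; heap: [0-4 ALLOC][5-14 ALLOC][15-40 FREE]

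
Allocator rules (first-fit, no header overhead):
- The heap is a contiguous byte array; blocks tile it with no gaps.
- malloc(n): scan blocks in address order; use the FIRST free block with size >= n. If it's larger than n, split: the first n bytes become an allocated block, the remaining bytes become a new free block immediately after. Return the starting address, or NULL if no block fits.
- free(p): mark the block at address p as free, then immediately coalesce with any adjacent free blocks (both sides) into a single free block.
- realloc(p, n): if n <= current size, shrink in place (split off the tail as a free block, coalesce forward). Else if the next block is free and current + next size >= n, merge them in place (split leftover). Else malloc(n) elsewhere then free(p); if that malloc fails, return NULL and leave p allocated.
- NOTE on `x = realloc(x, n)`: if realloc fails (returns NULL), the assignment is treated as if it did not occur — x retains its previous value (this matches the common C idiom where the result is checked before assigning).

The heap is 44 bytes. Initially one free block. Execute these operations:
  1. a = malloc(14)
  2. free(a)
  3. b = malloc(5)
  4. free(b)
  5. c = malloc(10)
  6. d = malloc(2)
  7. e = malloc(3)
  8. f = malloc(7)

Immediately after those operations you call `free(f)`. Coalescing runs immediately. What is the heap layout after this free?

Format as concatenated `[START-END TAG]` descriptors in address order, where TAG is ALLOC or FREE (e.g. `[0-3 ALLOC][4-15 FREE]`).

Op 1: a = malloc(14) -> a = 0; heap: [0-13 ALLOC][14-43 FREE]
Op 2: free(a) -> (freed a); heap: [0-43 FREE]
Op 3: b = malloc(5) -> b = 0; heap: [0-4 ALLOC][5-43 FREE]
Op 4: free(b) -> (freed b); heap: [0-43 FREE]
Op 5: c = malloc(10) -> c = 0; heap: [0-9 ALLOC][10-43 FREE]
Op 6: d = malloc(2) -> d = 10; heap: [0-9 ALLOC][10-11 ALLOC][12-43 FREE]
Op 7: e = malloc(3) -> e = 12; heap: [0-9 ALLOC][10-11 ALLOC][12-14 ALLOC][15-43 FREE]
Op 8: f = malloc(7) -> f = 15; heap: [0-9 ALLOC][10-11 ALLOC][12-14 ALLOC][15-21 ALLOC][22-43 FREE]
free(f): f = 15 -> block [15-21 ALLOC]; mark free, coalesce with adjacent free neighbors -> [0-9 ALLOC][10-11 ALLOC][12-14 ALLOC][15-43 FREE]

Answer: [0-9 ALLOC][10-11 ALLOC][12-14 ALLOC][15-43 FREE]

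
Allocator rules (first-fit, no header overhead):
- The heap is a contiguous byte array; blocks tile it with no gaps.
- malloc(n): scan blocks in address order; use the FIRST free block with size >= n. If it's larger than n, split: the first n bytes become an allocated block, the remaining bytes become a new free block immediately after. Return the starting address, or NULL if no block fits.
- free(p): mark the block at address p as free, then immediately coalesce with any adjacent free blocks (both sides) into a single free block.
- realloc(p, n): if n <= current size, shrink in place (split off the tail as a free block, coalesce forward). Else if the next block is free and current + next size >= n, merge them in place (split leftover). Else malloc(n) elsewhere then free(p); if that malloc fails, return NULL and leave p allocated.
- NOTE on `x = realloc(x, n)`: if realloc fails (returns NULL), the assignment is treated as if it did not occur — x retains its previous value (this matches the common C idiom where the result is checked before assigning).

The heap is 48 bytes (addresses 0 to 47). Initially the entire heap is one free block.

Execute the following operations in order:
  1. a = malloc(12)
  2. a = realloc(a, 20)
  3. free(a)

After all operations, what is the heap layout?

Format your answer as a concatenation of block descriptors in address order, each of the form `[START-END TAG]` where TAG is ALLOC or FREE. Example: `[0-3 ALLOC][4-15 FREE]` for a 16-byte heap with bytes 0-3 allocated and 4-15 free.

Op 1: a = malloc(12) -> a = 0; heap: [0-11 ALLOC][12-47 FREE]
Op 2: a = realloc(a, 20) -> a = 0; heap: [0-19 ALLOC][20-47 FREE]
Op 3: free(a) -> (freed a); heap: [0-47 FREE]

Answer: [0-47 FREE]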